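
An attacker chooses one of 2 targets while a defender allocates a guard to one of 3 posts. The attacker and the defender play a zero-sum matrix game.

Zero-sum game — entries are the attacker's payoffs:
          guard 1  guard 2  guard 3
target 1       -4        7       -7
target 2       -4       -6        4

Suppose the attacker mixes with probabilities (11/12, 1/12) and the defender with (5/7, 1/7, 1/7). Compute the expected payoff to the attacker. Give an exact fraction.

Against (5/7, 1/7, 1/7), each row's expected payoff is target 1: -20/7; target 2: -22/7.
Taking the (11/12, 1/12)-weighted average: (11/12)·(-20/7) + (1/12)·(-22/7) = -121/42.

-121/42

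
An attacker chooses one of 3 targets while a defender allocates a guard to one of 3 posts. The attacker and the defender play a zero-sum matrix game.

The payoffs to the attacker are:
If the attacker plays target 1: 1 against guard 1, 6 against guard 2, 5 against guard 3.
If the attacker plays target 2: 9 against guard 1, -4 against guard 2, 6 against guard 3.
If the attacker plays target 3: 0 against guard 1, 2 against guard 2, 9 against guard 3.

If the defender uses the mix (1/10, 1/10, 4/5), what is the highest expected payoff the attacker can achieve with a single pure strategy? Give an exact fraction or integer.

37/5

target 1: (1)·(1/10) + (6)·(1/10) + (5)·(4/5) = 47/10.
target 2: (9)·(1/10) + (-4)·(1/10) + (6)·(4/5) = 53/10.
target 3: (0)·(1/10) + (2)·(1/10) + (9)·(4/5) = 37/5.
The best pure response is target 3 with expected payoff 37/5.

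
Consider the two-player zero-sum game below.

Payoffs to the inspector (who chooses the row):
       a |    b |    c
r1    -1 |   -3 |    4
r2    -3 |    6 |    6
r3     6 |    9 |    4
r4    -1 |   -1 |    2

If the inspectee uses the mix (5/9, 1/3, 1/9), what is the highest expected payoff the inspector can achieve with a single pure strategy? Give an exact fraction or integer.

r1: (-1)·(5/9) + (-3)·(1/3) + (4)·(1/9) = -10/9.
r2: (-3)·(5/9) + (6)·(1/3) + (6)·(1/9) = 1.
r3: (6)·(5/9) + (9)·(1/3) + (4)·(1/9) = 61/9.
r4: (-1)·(5/9) + (-1)·(1/3) + (2)·(1/9) = -2/3.
The best pure response is r3 with expected payoff 61/9.

61/9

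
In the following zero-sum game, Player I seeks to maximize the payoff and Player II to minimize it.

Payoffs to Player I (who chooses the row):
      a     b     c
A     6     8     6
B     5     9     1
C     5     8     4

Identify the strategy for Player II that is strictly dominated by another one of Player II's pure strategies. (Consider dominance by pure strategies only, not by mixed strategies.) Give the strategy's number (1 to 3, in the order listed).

Player II prefers columns that give Player I less. Compare b with a: 6 < 8, 5 < 9, 5 < 8.
So a strictly dominates b for Player II; b is strictly dominated.

2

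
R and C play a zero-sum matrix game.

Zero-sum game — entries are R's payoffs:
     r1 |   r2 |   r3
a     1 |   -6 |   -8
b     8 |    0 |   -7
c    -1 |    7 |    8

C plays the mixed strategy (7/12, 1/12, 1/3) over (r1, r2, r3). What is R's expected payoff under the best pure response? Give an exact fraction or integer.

a: (1)·(7/12) + (-6)·(1/12) + (-8)·(1/3) = -31/12.
b: (8)·(7/12) + (0)·(1/12) + (-7)·(1/3) = 7/3.
c: (-1)·(7/12) + (7)·(1/12) + (8)·(1/3) = 8/3.
The best pure response is c with expected payoff 8/3.

8/3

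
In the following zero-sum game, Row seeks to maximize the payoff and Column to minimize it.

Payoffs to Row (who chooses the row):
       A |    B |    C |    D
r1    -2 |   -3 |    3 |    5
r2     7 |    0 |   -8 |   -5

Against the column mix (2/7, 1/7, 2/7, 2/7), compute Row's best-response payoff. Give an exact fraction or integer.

9/7

r1: (-2)·(2/7) + (-3)·(1/7) + (3)·(2/7) + (5)·(2/7) = 9/7.
r2: (7)·(2/7) + (0)·(1/7) + (-8)·(2/7) + (-5)·(2/7) = -12/7.
The best pure response is r1 with expected payoff 9/7.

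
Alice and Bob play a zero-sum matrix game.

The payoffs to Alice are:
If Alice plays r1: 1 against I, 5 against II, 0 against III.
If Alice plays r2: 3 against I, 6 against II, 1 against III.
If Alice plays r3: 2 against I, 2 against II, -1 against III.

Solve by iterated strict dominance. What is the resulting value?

Row r3 is strictly dominated by row r2 (3>2, 6>2, 1>-1); eliminate r3.
Row r1 is strictly dominated by row r2 (3>1, 6>5, 1>0); eliminate r1.
Column I is strictly dominated by III for Bob (1<3); eliminate I.
Column II is strictly dominated by III for Bob (1<6); eliminate II.
Only (r2, III) remains, with payoff 1.

1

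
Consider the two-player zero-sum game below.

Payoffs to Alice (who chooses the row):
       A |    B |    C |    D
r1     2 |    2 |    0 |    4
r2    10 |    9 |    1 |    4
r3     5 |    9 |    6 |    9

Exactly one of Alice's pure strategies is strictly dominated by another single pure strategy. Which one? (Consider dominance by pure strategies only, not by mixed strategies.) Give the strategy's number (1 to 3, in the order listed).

1

Compare r1 with r3: 5 > 2, 9 > 2, 6 > 0, 9 > 4.
So r3 strictly dominates r1 for Alice; r1 is strictly dominated.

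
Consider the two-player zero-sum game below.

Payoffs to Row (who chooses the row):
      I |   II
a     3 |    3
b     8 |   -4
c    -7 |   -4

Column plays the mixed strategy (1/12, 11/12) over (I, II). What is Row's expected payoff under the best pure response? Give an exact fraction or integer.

a: (3)·(1/12) + (3)·(11/12) = 3.
b: (8)·(1/12) + (-4)·(11/12) = -3.
c: (-7)·(1/12) + (-4)·(11/12) = -17/4.
The best pure response is a with expected payoff 3.

3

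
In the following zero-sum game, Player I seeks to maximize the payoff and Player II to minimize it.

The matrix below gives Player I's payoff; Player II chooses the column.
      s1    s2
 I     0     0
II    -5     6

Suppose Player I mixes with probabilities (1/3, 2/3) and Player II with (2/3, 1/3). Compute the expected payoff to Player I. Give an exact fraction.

Against (2/3, 1/3), each row's expected payoff is I: 0; II: -4/3.
Taking the (1/3, 2/3)-weighted average: (1/3)·(0) + (2/3)·(-4/3) = -8/9.

-8/9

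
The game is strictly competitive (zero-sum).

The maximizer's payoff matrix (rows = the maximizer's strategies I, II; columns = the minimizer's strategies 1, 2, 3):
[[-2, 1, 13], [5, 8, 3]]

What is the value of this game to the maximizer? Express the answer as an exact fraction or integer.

Column 2 is strictly dominated by 1 for the minimizer (it gives the maximizer more in every row).
The remaining 2×2 game on (I, II) × (1, 3) has no saddle point. Let the maximizer play I with probability p; indifference gives −2p + 5(1−p) = 13p + 3(1−p), so p = 2/17.
Similarly the minimizer's optimal q on 1 is 10/17, and the value is -2·(10/17) + (13)·(7/17) = 71/17.

71/17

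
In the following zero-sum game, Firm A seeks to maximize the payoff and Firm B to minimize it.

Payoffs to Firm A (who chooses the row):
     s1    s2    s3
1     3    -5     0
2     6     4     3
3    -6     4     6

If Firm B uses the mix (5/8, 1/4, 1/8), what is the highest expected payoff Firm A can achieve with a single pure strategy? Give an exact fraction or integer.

1: (3)·(5/8) + (-5)·(1/4) + (0)·(1/8) = 5/8.
2: (6)·(5/8) + (4)·(1/4) + (3)·(1/8) = 41/8.
3: (-6)·(5/8) + (4)·(1/4) + (6)·(1/8) = -2.
The best pure response is 2 with expected payoff 41/8.

41/8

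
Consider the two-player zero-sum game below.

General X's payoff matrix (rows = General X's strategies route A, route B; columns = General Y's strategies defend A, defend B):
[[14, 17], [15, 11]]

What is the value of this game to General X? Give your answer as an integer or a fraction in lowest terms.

101/7

Row minima are 14 and 11, so General X's maximin is 14; column maxima are 15 and 17, so General Y's minimax is 15. These differ, so the equilibrium is in mixed strategies.
Let General X play route A with probability p. General Y is indifferent when 14p + 15(1−p) = 17p + 11(1−p), giving p = 4/7.
Let General Y play defend A with probability q. General X is indifferent when 14q + 17(1−q) = 15q + 11(1−q), giving q = 6/7.
The value is 14·(6/7) + (17)·(1/7) = 101/7.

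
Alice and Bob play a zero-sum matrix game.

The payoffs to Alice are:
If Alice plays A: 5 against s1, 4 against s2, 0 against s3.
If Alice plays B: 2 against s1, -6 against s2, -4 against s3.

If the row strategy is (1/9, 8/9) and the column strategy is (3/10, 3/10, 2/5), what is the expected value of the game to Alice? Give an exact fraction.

Against (3/10, 3/10, 2/5), each row's expected payoff is A: 27/10; B: -14/5.
Taking the (1/9, 8/9)-weighted average: (1/9)·(27/10) + (8/9)·(-14/5) = -197/90.

-197/90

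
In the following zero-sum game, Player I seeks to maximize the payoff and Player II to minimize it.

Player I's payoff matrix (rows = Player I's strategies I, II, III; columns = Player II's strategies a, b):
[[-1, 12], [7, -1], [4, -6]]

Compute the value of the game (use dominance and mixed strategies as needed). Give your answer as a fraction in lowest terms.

83/21

Row III is strictly dominated by row II, so Player I never plays it.
The remaining 2×2 game on (I, II) × (a, b) has no saddle point. Let Player I play I with probability p; indifference gives −p + 7(1−p) = 12p − (1−p), so p = 8/21.
Similarly Player II's optimal q on a is 13/21, and the value is -1·(13/21) + (12)·(8/21) = 83/21.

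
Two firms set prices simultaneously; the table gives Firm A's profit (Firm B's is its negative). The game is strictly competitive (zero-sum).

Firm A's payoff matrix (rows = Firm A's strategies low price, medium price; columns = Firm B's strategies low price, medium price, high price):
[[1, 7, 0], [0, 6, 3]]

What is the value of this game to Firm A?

Column medium price is strictly dominated by low price for Firm B (it gives Firm A more in every row).
The remaining 2×2 game on (low price, medium price) × (low price, high price) has no saddle point. Let Firm A play low price with probability p; indifference gives p = 3(1−p), so p = 3/4.
Similarly Firm B's optimal q on low price is 3/4, and the value is 1·(3/4) + (0)·(1/4) = 3/4.

3/4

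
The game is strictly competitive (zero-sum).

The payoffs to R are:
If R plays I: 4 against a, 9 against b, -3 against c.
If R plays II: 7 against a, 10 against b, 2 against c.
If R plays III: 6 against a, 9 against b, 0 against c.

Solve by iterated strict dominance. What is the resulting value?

2

Column b is strictly dominated by a for C (4<9, 7<10, 6<9); eliminate b.
Column a is strictly dominated by c for C (-3<4, 2<7, 0<6); eliminate a.
Row III is strictly dominated by row II (2>0); eliminate III.
Row I is strictly dominated by row II (2>-3); eliminate I.
Only (II, c) remains, with payoff 2.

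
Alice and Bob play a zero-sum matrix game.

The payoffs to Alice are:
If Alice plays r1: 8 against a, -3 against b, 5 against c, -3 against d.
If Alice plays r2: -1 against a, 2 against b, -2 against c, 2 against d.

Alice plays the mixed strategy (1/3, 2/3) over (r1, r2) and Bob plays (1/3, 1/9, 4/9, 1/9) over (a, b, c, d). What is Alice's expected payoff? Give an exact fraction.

Against (1/3, 1/9, 4/9, 1/9), each row's expected payoff is r1: 38/9; r2: -7/9.
Taking the (1/3, 2/3)-weighted average: (1/3)·(38/9) + (2/3)·(-7/9) = 8/9.

8/9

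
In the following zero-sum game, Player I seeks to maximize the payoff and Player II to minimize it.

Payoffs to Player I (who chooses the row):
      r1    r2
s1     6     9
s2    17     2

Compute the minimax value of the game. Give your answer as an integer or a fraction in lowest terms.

47/6

Row minima are 6 and 2, so Player I's maximin is 6; column maxima are 17 and 9, so Player II's minimax is 9. These differ, so the equilibrium is in mixed strategies.
Let Player I play s1 with probability p. Player II is indifferent when 6p + 17(1−p) = 9p + 2(1−p), giving p = 5/6.
Let Player II play r1 with probability q. Player I is indifferent when 6q + 9(1−q) = 17q + 2(1−q), giving q = 7/18.
The value is 6·(7/18) + (9)·(11/18) = 47/6.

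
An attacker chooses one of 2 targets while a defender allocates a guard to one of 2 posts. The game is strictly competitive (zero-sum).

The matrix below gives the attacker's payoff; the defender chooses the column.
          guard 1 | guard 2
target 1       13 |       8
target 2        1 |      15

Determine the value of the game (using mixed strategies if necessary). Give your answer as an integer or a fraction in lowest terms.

Row minima are 8 and 1, so the attacker's maximin is 8; column maxima are 13 and 15, so the defender's minimax is 13. These differ, so the equilibrium is in mixed strategies.
Let the attacker play target 1 with probability p. The defender is indifferent when 13p + (1−p) = 8p + 15(1−p), giving p = 14/19.
Let the defender play guard 1 with probability q. The attacker is indifferent when 13q + 8(1−q) = q + 15(1−q), giving q = 7/19.
The value is 13·(7/19) + (8)·(12/19) = 187/19.

187/19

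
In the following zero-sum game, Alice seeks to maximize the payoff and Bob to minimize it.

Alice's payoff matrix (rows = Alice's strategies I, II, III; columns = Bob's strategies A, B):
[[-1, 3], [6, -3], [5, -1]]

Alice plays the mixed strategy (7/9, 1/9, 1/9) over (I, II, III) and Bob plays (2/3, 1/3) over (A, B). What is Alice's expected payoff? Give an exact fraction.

Against (2/3, 1/3), each row's expected payoff is I: 1/3; II: 3; III: 3.
Taking the (7/9, 1/9, 1/9)-weighted average: (7/9)·(1/3) + (1/9)·(3) + (1/9)·(3) = 25/27.

25/27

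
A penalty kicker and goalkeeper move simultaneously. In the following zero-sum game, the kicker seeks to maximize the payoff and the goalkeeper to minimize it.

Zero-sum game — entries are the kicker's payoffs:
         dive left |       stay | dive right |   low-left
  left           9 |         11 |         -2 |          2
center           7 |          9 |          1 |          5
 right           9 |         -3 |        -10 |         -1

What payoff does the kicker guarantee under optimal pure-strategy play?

1

Row minima: -2, 1, -10 → the kicker's maximin is 1.
Column maxima: 9, 11, 1, 5 → the goalkeeper's minimax is 1.
They coincide at (center, dive right), so the value is 1.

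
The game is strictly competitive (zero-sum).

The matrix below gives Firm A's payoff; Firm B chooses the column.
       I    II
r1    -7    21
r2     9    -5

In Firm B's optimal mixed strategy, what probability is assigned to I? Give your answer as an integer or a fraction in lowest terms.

13/21

Row minima are -7 and -5, so Firm A's maximin is -5; column maxima are 9 and 21, so Firm B's minimax is 9. These differ, so the equilibrium is in mixed strategies.
Let Firm B play I with probability q. Firm A is indifferent when −7q + 21(1−q) = 9q − 5(1−q), giving q = 13/21.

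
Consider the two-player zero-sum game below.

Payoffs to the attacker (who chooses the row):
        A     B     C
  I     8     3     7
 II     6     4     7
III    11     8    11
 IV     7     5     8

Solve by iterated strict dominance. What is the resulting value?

8

Row II is strictly dominated by row III (11>6, 8>4, 11>7); eliminate II.
Column C is strictly dominated by B for the defender (3<7, 8<11, 5<8); eliminate C.
Row I is strictly dominated by row III (11>8, 8>3); eliminate I.
Row IV is strictly dominated by row III (11>7, 8>5); eliminate IV.
Column A is strictly dominated by B for the defender (8<11); eliminate A.
Only (III, B) remains, with payoff 8.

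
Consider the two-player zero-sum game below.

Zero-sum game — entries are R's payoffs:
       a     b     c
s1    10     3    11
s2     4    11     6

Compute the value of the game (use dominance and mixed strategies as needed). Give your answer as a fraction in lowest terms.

Column c is strictly dominated by a for C (it gives R more in every row).
The remaining 2×2 game on (s1, s2) × (a, b) has no saddle point. Let R play s1 with probability p; indifference gives 10p + 4(1−p) = 3p + 11(1−p), so p = 1/2.
Similarly C's optimal q on a is 4/7, and the value is 10·(4/7) + (3)·(3/7) = 7.

7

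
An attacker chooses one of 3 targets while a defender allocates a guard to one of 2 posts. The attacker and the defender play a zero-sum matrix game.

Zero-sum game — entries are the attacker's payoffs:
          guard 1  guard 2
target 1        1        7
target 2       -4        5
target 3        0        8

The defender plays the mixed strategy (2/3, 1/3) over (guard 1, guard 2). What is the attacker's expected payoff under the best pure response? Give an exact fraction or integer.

target 1: (1)·(2/3) + (7)·(1/3) = 3.
target 2: (-4)·(2/3) + (5)·(1/3) = -1.
target 3: (0)·(2/3) + (8)·(1/3) = 8/3.
The best pure response is target 1 with expected payoff 3.

3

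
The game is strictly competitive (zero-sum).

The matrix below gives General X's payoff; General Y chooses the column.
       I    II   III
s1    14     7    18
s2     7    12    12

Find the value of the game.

Column III is strictly dominated by I for General Y (it gives General X more in every row).
The remaining 2×2 game on (s1, s2) × (I, II) has no saddle point. Let General X play s1 with probability p; indifference gives 14p + 7(1−p) = 7p + 12(1−p), so p = 5/12.
Similarly General Y's optimal q on I is 5/12, and the value is 14·(5/12) + (7)·(7/12) = 119/12.

119/12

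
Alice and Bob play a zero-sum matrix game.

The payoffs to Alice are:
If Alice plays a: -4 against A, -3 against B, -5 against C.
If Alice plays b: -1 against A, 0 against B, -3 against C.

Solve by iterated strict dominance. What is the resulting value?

-3

Column A is strictly dominated by C for Bob (-5<-4, -3<-1); eliminate A.
Row a is strictly dominated by row b (0>-3, -3>-5); eliminate a.
Column B is strictly dominated by C for Bob (-3<0); eliminate B.
Only (b, C) remains, with payoff -3.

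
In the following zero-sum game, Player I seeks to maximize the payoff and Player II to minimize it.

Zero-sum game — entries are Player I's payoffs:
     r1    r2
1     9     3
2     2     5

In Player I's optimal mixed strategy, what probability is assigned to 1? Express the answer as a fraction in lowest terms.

Row minima are 3 and 2, so Player I's maximin is 3; column maxima are 9 and 5, so Player II's minimax is 5. These differ, so the equilibrium is in mixed strategies.
Let Player I play 1 with probability p. Player II is indifferent when 9p + 2(1−p) = 3p + 5(1−p), giving p = 1/3.

1/3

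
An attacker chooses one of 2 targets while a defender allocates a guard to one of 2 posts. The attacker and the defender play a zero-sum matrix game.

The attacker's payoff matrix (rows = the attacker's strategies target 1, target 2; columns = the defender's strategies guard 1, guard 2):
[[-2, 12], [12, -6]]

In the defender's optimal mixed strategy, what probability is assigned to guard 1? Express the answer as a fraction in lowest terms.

9/16

Row minima are -2 and -6, so the attacker's maximin is -2; column maxima are 12 and 12, so the defender's minimax is 12. These differ, so the equilibrium is in mixed strategies.
Let the defender play guard 1 with probability q. The attacker is indifferent when −2q + 12(1−q) = 12q − 6(1−q), giving q = 9/16.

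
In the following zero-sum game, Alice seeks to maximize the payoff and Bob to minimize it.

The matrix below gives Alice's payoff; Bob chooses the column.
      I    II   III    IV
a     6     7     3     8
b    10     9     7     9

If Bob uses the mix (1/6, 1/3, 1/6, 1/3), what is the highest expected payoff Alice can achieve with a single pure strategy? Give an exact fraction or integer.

a: (6)·(1/6) + (7)·(1/3) + (3)·(1/6) + (8)·(1/3) = 13/2.
b: (10)·(1/6) + (9)·(1/3) + (7)·(1/6) + (9)·(1/3) = 53/6.
The best pure response is b with expected payoff 53/6.

53/6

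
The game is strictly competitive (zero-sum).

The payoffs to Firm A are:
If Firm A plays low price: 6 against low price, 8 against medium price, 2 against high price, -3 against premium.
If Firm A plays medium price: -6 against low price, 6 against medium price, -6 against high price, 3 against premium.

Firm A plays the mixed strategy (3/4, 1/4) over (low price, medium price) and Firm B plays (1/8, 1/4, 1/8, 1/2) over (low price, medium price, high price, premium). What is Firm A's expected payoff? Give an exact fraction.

Against (1/8, 1/4, 1/8, 1/2), each row's expected payoff is low price: 3/2; medium price: 3/2.
Taking the (3/4, 1/4)-weighted average: (3/4)·(3/2) + (1/4)·(3/2) = 3/2.

3/2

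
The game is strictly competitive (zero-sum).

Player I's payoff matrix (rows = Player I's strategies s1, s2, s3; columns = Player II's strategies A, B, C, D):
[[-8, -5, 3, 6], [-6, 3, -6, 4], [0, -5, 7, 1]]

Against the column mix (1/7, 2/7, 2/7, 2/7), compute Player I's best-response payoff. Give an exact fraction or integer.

6/7

s1: (-8)·(1/7) + (-5)·(2/7) + (3)·(2/7) + (6)·(2/7) = 0.
s2: (-6)·(1/7) + (3)·(2/7) + (-6)·(2/7) + (4)·(2/7) = -4/7.
s3: (0)·(1/7) + (-5)·(2/7) + (7)·(2/7) + (1)·(2/7) = 6/7.
The best pure response is s3 with expected payoff 6/7.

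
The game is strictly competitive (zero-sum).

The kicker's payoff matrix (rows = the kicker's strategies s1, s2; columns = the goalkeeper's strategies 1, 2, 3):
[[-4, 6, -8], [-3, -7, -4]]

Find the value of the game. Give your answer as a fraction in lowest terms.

Column 1 is strictly dominated by 3 for the goalkeeper (it gives the kicker more in every row).
The remaining 2×2 game on (s1, s2) × (2, 3) has no saddle point. Let the kicker play s1 with probability p; indifference gives 6p − 7(1−p) = −8p − 4(1−p), so p = 3/17.
Similarly the goalkeeper's optimal q on 2 is 4/17, and the value is 6·(4/17) + (-8)·(13/17) = -80/17.

-80/17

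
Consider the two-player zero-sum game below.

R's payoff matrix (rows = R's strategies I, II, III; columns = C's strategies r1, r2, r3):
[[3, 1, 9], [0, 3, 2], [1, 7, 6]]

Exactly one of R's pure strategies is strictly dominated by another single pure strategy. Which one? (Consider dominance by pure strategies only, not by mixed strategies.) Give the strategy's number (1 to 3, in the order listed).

Compare II with III: 1 > 0, 7 > 3, 6 > 2.
So III strictly dominates II for R; II is strictly dominated.

2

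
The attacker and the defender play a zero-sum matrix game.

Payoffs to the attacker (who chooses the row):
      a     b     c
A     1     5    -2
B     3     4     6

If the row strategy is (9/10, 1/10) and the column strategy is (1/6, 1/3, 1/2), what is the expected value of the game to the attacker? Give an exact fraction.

Against (1/6, 1/3, 1/2), each row's expected payoff is A: 5/6; B: 29/6.
Taking the (9/10, 1/10)-weighted average: (9/10)·(5/6) + (1/10)·(29/6) = 37/30.

37/30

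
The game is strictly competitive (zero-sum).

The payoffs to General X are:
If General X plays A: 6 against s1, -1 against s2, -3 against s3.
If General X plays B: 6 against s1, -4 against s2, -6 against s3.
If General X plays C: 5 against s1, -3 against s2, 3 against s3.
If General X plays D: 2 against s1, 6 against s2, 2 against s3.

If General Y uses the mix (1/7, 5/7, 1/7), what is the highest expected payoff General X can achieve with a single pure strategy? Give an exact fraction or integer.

A: (6)·(1/7) + (-1)·(5/7) + (-3)·(1/7) = -2/7.
B: (6)·(1/7) + (-4)·(5/7) + (-6)·(1/7) = -20/7.
C: (5)·(1/7) + (-3)·(5/7) + (3)·(1/7) = -1.
D: (2)·(1/7) + (6)·(5/7) + (2)·(1/7) = 34/7.
The best pure response is D with expected payoff 34/7.

34/7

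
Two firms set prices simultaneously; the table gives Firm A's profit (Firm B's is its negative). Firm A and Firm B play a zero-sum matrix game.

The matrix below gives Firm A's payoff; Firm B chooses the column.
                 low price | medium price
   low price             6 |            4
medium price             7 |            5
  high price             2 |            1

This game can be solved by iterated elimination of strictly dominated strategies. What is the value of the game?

Row high price is strictly dominated by row low price (6>2, 4>1); eliminate high price.
Column low price is strictly dominated by medium price for Firm B (4<6, 5<7); eliminate low price.
Row low price is strictly dominated by row medium price (5>4); eliminate low price.
Only (medium price, medium price) remains, with payoff 5.

5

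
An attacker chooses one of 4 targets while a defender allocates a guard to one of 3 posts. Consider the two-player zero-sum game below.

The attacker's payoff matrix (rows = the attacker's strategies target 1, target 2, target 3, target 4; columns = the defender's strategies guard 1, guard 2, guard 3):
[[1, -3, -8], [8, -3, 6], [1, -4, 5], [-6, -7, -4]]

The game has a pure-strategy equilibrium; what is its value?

-3

Row minima: -8, -3, -4, -7 → the attacker's maximin is -3.
Column maxima: 8, -3, 6 → the defender's minimax is -3.
They coincide at (target 2, guard 2), so the value is -3.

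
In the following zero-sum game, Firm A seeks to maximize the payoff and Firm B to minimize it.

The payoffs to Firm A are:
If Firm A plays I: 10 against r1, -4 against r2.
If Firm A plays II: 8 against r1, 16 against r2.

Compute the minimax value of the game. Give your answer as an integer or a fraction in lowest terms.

96/11

Row minima are -4 and 8, so Firm A's maximin is 8; column maxima are 10 and 16, so Firm B's minimax is 10. These differ, so the equilibrium is in mixed strategies.
Let Firm A play I with probability p. Firm B is indifferent when 10p + 8(1−p) = −4p + 16(1−p), giving p = 4/11.
Let Firm B play r1 with probability q. Firm A is indifferent when 10q − 4(1−q) = 8q + 16(1−q), giving q = 10/11.
The value is 10·(10/11) + (-4)·(1/11) = 96/11.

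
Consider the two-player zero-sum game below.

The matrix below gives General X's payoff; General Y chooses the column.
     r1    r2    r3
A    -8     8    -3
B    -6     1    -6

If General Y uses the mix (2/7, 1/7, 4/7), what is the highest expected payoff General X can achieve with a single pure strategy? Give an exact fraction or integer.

A: (-8)·(2/7) + (8)·(1/7) + (-3)·(4/7) = -20/7.
B: (-6)·(2/7) + (1)·(1/7) + (-6)·(4/7) = -5.
The best pure response is A with expected payoff -20/7.

-20/7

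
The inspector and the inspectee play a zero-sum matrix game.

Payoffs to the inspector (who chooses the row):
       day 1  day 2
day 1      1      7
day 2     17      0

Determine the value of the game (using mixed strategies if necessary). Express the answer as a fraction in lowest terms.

119/23

Row minima are 1 and 0, so the inspector's maximin is 1; column maxima are 17 and 7, so the inspectee's minimax is 7. These differ, so the equilibrium is in mixed strategies.
Let the inspector play day 1 with probability p. The inspectee is indifferent when p + 17(1−p) = 7p, giving p = 17/23.
Let the inspectee play day 1 with probability q. The inspector is indifferent when q + 7(1−q) = 17q, giving q = 7/23.
The value is 1·(7/23) + (7)·(16/23) = 119/23.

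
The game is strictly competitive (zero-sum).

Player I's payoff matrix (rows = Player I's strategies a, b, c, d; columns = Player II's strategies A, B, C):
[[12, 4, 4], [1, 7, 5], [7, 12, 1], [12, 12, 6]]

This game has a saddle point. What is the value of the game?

6

Row minima: 4, 1, 1, 6 → Player I's maximin is 6.
Column maxima: 12, 12, 6 → Player II's minimax is 6.
They coincide at (d, C), so the value is 6.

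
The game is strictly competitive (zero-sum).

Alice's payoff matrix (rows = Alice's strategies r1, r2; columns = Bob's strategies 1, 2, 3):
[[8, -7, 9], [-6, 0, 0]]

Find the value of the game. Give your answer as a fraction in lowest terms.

Column 3 is strictly dominated by 1 for Bob (it gives Alice more in every row).
The remaining 2×2 game on (r1, r2) × (1, 2) has no saddle point. Let Alice play r1 with probability p; indifference gives 8p − 6(1−p) = −7p, so p = 2/7.
Similarly Bob's optimal q on 1 is 1/3, and the value is 8·(1/3) + (-7)·(2/3) = -2.

-2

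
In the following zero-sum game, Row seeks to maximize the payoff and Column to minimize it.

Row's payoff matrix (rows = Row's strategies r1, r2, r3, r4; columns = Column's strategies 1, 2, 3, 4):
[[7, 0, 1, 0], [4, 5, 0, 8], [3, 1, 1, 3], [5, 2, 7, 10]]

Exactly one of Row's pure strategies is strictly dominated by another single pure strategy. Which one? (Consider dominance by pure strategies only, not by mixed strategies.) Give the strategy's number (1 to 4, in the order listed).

3

Compare r3 with r4: 5 > 3, 2 > 1, 7 > 1, 10 > 3.
So r4 strictly dominates r3 for Row; r3 is strictly dominated.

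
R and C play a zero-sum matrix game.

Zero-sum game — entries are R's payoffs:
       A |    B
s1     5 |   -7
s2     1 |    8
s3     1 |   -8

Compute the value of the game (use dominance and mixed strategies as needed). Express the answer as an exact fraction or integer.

47/19

Row s3 is strictly dominated by row s1, so R never plays it.
The remaining 2×2 game on (s1, s2) × (A, B) has no saddle point. Let R play s1 with probability p; indifference gives 5p + (1−p) = −7p + 8(1−p), so p = 7/19.
Similarly C's optimal q on A is 15/19, and the value is 5·(15/19) + (-7)·(4/19) = 47/19.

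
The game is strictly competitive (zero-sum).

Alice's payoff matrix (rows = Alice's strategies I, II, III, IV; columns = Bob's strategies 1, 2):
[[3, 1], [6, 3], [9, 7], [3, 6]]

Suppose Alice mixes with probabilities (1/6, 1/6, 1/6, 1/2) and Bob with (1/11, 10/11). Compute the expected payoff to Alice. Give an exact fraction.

317/66

Against (1/11, 10/11), each row's expected payoff is I: 13/11; II: 36/11; III: 79/11; IV: 63/11.
Taking the (1/6, 1/6, 1/6, 1/2)-weighted average: (1/6)·(13/11) + (1/6)·(36/11) + (1/6)·(79/11) + (1/2)·(63/11) = 317/66.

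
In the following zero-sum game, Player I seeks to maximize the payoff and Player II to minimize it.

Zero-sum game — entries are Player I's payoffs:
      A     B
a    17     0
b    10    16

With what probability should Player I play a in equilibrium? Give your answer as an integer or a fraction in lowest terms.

6/23

Row minima are 0 and 10, so Player I's maximin is 10; column maxima are 17 and 16, so Player II's minimax is 16. These differ, so the equilibrium is in mixed strategies.
Let Player I play a with probability p. Player II is indifferent when 17p + 10(1−p) = 16(1−p), giving p = 6/23.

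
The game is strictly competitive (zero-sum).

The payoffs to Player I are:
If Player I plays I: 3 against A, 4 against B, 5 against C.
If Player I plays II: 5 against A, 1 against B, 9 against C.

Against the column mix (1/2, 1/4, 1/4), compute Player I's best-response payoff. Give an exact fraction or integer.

I: (3)·(1/2) + (4)·(1/4) + (5)·(1/4) = 15/4.
II: (5)·(1/2) + (1)·(1/4) + (9)·(1/4) = 5.
The best pure response is II with expected payoff 5.

5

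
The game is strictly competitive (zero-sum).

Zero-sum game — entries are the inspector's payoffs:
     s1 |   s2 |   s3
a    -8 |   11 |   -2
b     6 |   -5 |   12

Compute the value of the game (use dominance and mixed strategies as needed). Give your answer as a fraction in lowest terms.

13/15

Column s3 is strictly dominated by s1 for the inspectee (it gives the inspector more in every row).
The remaining 2×2 game on (a, b) × (s1, s2) has no saddle point. Let the inspector play a with probability p; indifference gives −8p + 6(1−p) = 11p − 5(1−p), so p = 11/30.
Similarly the inspectee's optimal q on s1 is 8/15, and the value is -8·(8/15) + (11)·(7/15) = 13/15.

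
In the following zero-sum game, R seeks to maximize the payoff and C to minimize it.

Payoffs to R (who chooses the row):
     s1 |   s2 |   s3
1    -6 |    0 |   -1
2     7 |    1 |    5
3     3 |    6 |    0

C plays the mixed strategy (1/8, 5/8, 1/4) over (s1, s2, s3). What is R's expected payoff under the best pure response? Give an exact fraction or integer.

1: (-6)·(1/8) + (0)·(5/8) + (-1)·(1/4) = -1.
2: (7)·(1/8) + (1)·(5/8) + (5)·(1/4) = 11/4.
3: (3)·(1/8) + (6)·(5/8) + (0)·(1/4) = 33/8.
The best pure response is 3 with expected payoff 33/8.

33/8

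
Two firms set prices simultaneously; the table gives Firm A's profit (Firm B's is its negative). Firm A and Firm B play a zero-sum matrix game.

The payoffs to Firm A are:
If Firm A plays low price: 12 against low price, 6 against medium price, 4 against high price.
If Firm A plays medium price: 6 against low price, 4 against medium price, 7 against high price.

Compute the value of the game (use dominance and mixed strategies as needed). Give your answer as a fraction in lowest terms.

26/5

Column low price is strictly dominated by medium price for Firm B (it gives Firm A more in every row).
The remaining 2×2 game on (low price, medium price) × (medium price, high price) has no saddle point. Let Firm A play low price with probability p; indifference gives 6p + 4(1−p) = 4p + 7(1−p), so p = 3/5.
Similarly Firm B's optimal q on medium price is 3/5, and the value is 6·(3/5) + (4)·(2/5) = 26/5.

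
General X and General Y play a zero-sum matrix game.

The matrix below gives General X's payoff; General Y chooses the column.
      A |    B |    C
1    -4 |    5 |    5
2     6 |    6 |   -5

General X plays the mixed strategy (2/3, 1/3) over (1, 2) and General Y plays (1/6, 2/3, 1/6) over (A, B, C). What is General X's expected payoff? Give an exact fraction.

Against (1/6, 2/3, 1/6), each row's expected payoff is 1: 7/2; 2: 25/6.
Taking the (2/3, 1/3)-weighted average: (2/3)·(7/2) + (1/3)·(25/6) = 67/18.

67/18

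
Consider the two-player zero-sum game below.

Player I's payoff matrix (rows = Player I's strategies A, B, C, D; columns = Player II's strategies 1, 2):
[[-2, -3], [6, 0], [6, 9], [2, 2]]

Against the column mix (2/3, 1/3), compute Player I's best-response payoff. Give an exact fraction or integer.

7

A: (-2)·(2/3) + (-3)·(1/3) = -7/3.
B: (6)·(2/3) + (0)·(1/3) = 4.
C: (6)·(2/3) + (9)·(1/3) = 7.
D: (2)·(2/3) + (2)·(1/3) = 2.
The best pure response is C with expected payoff 7.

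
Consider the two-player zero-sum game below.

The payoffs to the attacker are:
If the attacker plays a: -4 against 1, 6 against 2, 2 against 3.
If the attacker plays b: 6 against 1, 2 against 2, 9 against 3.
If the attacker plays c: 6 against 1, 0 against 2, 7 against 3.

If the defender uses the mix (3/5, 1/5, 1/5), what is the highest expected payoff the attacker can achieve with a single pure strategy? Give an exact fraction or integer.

29/5

a: (-4)·(3/5) + (6)·(1/5) + (2)·(1/5) = -4/5.
b: (6)·(3/5) + (2)·(1/5) + (9)·(1/5) = 29/5.
c: (6)·(3/5) + (0)·(1/5) + (7)·(1/5) = 5.
The best pure response is b with expected payoff 29/5.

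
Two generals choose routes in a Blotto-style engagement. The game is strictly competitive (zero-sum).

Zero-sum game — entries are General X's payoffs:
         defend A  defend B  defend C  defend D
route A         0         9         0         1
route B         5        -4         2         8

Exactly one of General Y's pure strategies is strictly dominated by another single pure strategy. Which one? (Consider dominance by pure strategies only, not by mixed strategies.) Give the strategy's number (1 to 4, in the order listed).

General Y prefers columns that give General X less. Compare defend D with defend A: 0 < 1, 5 < 8.
So defend A strictly dominates defend D for General Y; defend D is strictly dominated.

4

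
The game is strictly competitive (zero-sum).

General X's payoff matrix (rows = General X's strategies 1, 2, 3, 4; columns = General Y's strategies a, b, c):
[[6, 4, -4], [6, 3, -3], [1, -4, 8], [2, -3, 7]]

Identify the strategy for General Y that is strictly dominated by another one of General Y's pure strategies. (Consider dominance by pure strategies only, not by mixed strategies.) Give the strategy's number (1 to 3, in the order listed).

1

General Y prefers columns that give General X less. Compare a with b: 4 < 6, 3 < 6, -4 < 1, -3 < 2.
So b strictly dominates a for General Y; a is strictly dominated.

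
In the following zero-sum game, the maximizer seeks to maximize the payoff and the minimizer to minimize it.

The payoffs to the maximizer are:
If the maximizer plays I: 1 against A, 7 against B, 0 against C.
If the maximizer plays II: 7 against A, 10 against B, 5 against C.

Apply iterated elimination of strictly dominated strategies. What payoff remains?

Column B is strictly dominated by A for the minimizer (1<7, 7<10); eliminate B.
Row I is strictly dominated by row II (7>1, 5>0); eliminate I.
Column A is strictly dominated by C for the minimizer (5<7); eliminate A.
Only (II, C) remains, with payoff 5.

5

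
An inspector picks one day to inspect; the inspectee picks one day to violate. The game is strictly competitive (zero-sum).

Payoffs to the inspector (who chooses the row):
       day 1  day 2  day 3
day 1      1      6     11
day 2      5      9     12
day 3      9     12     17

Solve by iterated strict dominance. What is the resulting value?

Column day 2 is strictly dominated by day 1 for the inspectee (1<6, 5<9, 9<12); eliminate day 2.
Column day 3 is strictly dominated by day 1 for the inspectee (1<11, 5<12, 9<17); eliminate day 3.
Row day 1 is strictly dominated by row day 2 (5>1); eliminate day 1.
Row day 2 is strictly dominated by row day 3 (9>5); eliminate day 2.
Only (day 3, day 1) remains, with payoff 9.

9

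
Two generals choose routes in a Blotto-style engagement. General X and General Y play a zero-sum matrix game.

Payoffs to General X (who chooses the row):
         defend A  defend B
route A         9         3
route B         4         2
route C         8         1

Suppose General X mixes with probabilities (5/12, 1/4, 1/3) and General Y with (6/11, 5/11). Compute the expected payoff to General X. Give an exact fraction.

659/132

Against (6/11, 5/11), each row's expected payoff is route A: 69/11; route B: 34/11; route C: 53/11.
Taking the (5/12, 1/4, 1/3)-weighted average: (5/12)·(69/11) + (1/4)·(34/11) + (1/3)·(53/11) = 659/132.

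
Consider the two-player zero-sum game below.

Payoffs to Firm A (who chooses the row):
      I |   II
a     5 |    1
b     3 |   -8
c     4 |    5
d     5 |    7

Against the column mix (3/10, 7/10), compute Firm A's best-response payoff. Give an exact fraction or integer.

a: (5)·(3/10) + (1)·(7/10) = 11/5.
b: (3)·(3/10) + (-8)·(7/10) = -47/10.
c: (4)·(3/10) + (5)·(7/10) = 47/10.
d: (5)·(3/10) + (7)·(7/10) = 32/5.
The best pure response is d with expected payoff 32/5.

32/5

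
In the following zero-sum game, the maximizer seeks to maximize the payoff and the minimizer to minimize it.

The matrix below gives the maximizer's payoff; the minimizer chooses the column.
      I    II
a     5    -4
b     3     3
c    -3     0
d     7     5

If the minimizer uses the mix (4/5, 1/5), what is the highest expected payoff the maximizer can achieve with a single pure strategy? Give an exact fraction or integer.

a: (5)·(4/5) + (-4)·(1/5) = 16/5.
b: (3)·(4/5) + (3)·(1/5) = 3.
c: (-3)·(4/5) + (0)·(1/5) = -12/5.
d: (7)·(4/5) + (5)·(1/5) = 33/5.
The best pure response is d with expected payoff 33/5.

33/5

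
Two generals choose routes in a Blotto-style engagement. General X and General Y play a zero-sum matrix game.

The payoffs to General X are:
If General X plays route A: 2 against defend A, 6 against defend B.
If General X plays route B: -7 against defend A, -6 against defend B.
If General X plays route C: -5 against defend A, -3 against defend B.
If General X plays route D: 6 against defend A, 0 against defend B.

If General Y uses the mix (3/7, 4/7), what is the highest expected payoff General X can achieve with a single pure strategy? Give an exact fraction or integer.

30/7

route A: (2)·(3/7) + (6)·(4/7) = 30/7.
route B: (-7)·(3/7) + (-6)·(4/7) = -45/7.
route C: (-5)·(3/7) + (-3)·(4/7) = -27/7.
route D: (6)·(3/7) + (0)·(4/7) = 18/7.
The best pure response is route A with expected payoff 30/7.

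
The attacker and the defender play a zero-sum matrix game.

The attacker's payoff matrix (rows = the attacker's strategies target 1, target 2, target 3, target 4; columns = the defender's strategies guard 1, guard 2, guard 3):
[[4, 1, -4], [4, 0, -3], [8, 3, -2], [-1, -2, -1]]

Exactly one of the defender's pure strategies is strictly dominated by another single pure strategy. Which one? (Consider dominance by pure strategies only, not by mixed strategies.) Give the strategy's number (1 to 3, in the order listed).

The defender prefers columns that give the attacker less. Compare guard 1 with guard 2: 1 < 4, 0 < 4, 3 < 8, -2 < -1.
So guard 2 strictly dominates guard 1 for the defender; guard 1 is strictly dominated.

1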